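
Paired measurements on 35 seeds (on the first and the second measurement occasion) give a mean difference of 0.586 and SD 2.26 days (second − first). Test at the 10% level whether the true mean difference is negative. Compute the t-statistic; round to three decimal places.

H0: μ_d = 0; H1: μ_d < 0 (paired t-test on the differences, left-tailed).
t = d̄/(s_d/√n) = 0.586/(2.26/√35) = 1.534
df = n − 1 = 34
p-value = P(T ≤ 1.534) ≈ 0.9329
Since p ≈ 0.9329 > α = 0.1, fail to reject H0; the data do not provide sufficient evidence against H0.

1.534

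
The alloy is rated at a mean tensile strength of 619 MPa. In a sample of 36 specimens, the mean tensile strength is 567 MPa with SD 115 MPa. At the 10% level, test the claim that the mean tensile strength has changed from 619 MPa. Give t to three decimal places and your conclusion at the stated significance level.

H0: μ = 619; H1: μ ≠ 619 (one-sample t-test, two-sided).
t = (x̄ − μ₀)/(s/√n) = (567 − 619)/(115/√36) = -2.713
df = n − 1 = 35
Two-sided p-value ≈ 0.0103
Since p ≈ 0.0103 < α = 0.1, reject H0; the evidence is statistically significant.

t = -2.713; reject H0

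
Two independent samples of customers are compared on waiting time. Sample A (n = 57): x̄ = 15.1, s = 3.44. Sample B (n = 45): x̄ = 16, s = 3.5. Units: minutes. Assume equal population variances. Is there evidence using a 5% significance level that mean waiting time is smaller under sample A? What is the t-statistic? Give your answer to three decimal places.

-1.302

Let group 1 = sample A, group 2 = sample B. H0: μ_1 = μ_2; H1: μ_1 < μ_2 (two-sample pooled-variance t-test, left-tailed).
s_p² = [(57−1)·3.44² + (45−1)·3.5²]/(57+45−2) = 12.0168
t = (15.1 − 16)/√[12.0168·(1/57 + 1/45)] = -1.302
df = n₁ + n₂ − 2 = 100
p-value = P(T ≤ -1.302) ≈ 0.0980
Since p ≈ 0.0980 > α = 0.05, fail to reject H0; the data do not provide sufficient evidence against H0.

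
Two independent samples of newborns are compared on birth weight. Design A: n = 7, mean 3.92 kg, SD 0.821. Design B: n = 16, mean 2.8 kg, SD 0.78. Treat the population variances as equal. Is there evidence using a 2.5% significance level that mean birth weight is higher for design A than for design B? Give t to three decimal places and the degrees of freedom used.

Let group 1 = design A, group 2 = design B. H0: μ_1 = μ_2; H1: μ_1 > μ_2 (two-sample pooled-variance t-test, right-tailed).
s_p² = [(7−1)·0.821² + (16−1)·0.78²]/(7+16−2) = 0.627155
t = (3.92 − 2.8)/√[0.627155·(1/7 + 1/16)] = 3.121
df = n₁ + n₂ − 2 = 21
p-value = P(T ≥ 3.121) ≈ 0.0026
Since p ≈ 0.0026 < α = 0.025, reject H0; the evidence is statistically significant.

t = 3.121, df = 21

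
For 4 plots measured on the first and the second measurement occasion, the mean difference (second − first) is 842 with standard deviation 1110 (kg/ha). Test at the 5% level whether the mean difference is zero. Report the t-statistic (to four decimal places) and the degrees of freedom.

H0: μ_d = 0; H1: μ_d ≠ 0 (paired t-test on the differences, two-sided).
t = d̄/(s_d/√n) = 842/(1110/√4) = 1.5171
df = n − 1 = 3
Two-sided p-value ≈ 0.227
Since p ≈ 0.227 > α = 0.05, fail to reject H0; the evidence is not statistically significant.

t = 1.5171, df = 3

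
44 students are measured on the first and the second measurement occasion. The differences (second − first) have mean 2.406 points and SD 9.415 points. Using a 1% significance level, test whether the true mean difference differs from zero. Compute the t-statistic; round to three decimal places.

H0: μ_d = 0; H1: μ_d ≠ 0 (paired t-test on the differences, two-sided).
t = d̄/(s_d/√n) = 2.406/(9.415/√44) = 1.695
df = n − 1 = 43
Two-sided p-value ≈ 0.0973
Since p ≈ 0.0973 > α = 0.01, fail to reject H0; the evidence is not statistically significant.

1.695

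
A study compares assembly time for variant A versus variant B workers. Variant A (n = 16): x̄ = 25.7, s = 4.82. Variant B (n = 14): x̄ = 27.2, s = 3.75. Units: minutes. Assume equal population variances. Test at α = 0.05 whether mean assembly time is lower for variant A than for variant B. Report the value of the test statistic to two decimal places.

-0.94

Let group 1 = variant A, group 2 = variant B. H0: μ_1 = μ_2; H1: μ_1 < μ_2 (two-sample pooled-variance t-test, left-tailed).
s_p² = [(16−1)·4.82² + (14−1)·3.75²]/(16+14−2) = 18.9749
t = (25.7 − 27.2)/√[18.9749·(1/16 + 1/14)] = -0.94
df = n₁ + n₂ − 2 = 28
p-value = P(T ≤ -0.94) ≈ 0.177
Since p ≈ 0.177 > α = 0.05, fail to reject H0; the evidence is not statistically significant.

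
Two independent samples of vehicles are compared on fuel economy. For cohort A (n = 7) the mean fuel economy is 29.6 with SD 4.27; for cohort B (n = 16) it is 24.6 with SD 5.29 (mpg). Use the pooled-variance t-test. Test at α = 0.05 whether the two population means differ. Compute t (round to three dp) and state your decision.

Let group 1 = cohort A, group 2 = cohort B. H0: μ_1 = μ_2; H1: μ_1 ≠ μ_2 (two-sample pooled-variance t-test, two-sided).
s_p² = [(7−1)·4.27² + (16−1)·5.29²]/(7+16−2) = 25.198
t = (29.6 − 24.6)/√[25.198·(1/7 + 1/16)] = 2.198
df = n₁ + n₂ − 2 = 21
Two-sided p-value ≈ 0.039
Since p ≈ 0.039 < α = 0.05, reject H0; the evidence is statistically significant.

t = 2.198; reject H0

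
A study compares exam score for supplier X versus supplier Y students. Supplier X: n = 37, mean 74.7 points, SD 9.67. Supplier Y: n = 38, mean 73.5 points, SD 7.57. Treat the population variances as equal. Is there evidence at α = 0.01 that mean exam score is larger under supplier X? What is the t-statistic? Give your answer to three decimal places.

0.599

Let group 1 = supplier X, group 2 = supplier Y. H0: μ_1 = μ_2; H1: μ_1 > μ_2 (two-sample pooled-variance t-test, right-tailed).
s_p² = [(37−1)·9.67² + (38−1)·7.57²]/(37+38−2) = 75.1589
t = (74.7 − 73.5)/√[75.1589·(1/37 + 1/38)] = 0.599
df = n₁ + n₂ − 2 = 73
p-value = P(T ≥ 0.599) ≈ 0.2754
Since p ≈ 0.2754 > α = 0.01, fail to reject H0; the evidence is not statistically significant.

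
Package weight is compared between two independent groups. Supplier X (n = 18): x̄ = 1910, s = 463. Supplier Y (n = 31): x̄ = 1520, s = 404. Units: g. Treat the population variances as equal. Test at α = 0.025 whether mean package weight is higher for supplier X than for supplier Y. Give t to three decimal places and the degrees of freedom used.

Let group 1 = supplier X, group 2 = supplier Y. H0: μ_1 = μ_2; H1: μ_1 > μ_2 (two-sample pooled-variance t-test, right-tailed).
s_p² = [(18−1)·463² + (31−1)·404²]/(18+31−2) = 181718
t = (1910 − 1520)/√[181718·(1/18 + 1/31)] = 3.087
df = n₁ + n₂ − 2 = 47
p-value = P(T ≥ 3.087) ≈ 0.002
Since p ≈ 0.002 < α = 0.025, reject H0; the evidence is statistically significant.

t = 3.087, df = 47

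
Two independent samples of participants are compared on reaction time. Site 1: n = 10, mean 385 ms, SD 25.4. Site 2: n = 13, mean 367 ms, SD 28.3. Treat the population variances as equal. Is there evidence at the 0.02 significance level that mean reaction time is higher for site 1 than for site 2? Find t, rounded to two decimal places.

1.58

Let group 1 = site 1, group 2 = site 2. H0: μ_1 = μ_2; H1: μ_1 > μ_2 (two-sample pooled-variance t-test, right-tailed).
s_p² = [(10−1)·25.4² + (13−1)·28.3²]/(10+13−2) = 734.149
t = (385 − 367)/√[734.149·(1/10 + 1/13)] = 1.58
df = n₁ + n₂ − 2 = 21
p-value = P(T ≥ 1.58) ≈ 0.0646
Since p ≈ 0.0646 > α = 0.02, fail to reject H0; the evidence is not statistically significant.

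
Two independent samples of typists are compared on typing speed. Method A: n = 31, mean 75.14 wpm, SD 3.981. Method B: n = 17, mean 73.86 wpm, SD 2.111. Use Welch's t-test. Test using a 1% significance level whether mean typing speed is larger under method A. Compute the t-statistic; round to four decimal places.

1.4555

Let group 1 = method A, group 2 = method B. H0: μ_1 = μ_2; H1: μ_1 > μ_2 (Welch's two-sample t-test, right-tailed).
t = (x̄_1 − x̄_2)/√(s_1²/n_1 + s_2²/n_2) = (75.14 − 73.86)/√(3.981²/31 + 2.111²/17) = 1.4555
Welch–Satterthwaite df ≈ 45.98
p-value = P(T ≥ 1.4555) ≈ 0.076
Since p ≈ 0.076 > α = 0.01, fail to reject H0; the data do not provide sufficient evidence against H0.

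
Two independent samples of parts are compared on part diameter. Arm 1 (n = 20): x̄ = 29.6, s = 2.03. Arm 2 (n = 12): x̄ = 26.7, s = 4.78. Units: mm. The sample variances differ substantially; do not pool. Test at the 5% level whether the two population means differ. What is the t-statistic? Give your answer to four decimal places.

1.9964

Let group 1 = arm 1, group 2 = arm 2. H0: μ_1 = μ_2; H1: μ_1 ≠ μ_2 (Welch's two-sample t-test, two-sided).
t = (x̄_1 − x̄_2)/√(s_1²/n_1 + s_2²/n_2) = (29.6 − 26.7)/√(2.03²/20 + 4.78²/12) = 1.9964
Welch–Satterthwaite df ≈ 13.42
Two-sided p-value ≈ 0.0666
Since p ≈ 0.0666 > α = 0.05, fail to reject H0; the data do not provide sufficient evidence against H0.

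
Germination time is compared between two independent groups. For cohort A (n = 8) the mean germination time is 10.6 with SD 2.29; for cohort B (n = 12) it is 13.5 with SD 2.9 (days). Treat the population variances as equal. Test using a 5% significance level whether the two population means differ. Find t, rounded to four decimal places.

Let group 1 = cohort A, group 2 = cohort B. H0: μ_1 = μ_2; H1: μ_1 ≠ μ_2 (two-sample pooled-variance t-test, two-sided).
s_p² = [(8−1)·2.29² + (12−1)·2.9²]/(8+12−2) = 7.17882
t = (10.6 − 13.5)/√[7.17882·(1/8 + 1/12)] = -2.3713
df = n₁ + n₂ − 2 = 18
Two-sided p-value ≈ 0.0291
Since p ≈ 0.0291 < α = 0.05, reject H0; the evidence is statistically significant.

-2.3713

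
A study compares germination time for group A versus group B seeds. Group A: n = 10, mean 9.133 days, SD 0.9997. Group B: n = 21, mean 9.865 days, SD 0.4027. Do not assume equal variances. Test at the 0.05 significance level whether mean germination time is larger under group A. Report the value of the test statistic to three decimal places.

Let group 1 = group A, group 2 = group B. H0: μ_1 = μ_2; H1: μ_1 > μ_2 (Welch's two-sample t-test, right-tailed).
t = (x̄_1 − x̄_2)/√(s_1²/n_1 + s_2²/n_2) = (9.133 − 9.865)/√(0.9997²/10 + 0.4027²/21) = -2.231
Welch–Satterthwaite df ≈ 10.42
p-value = P(T ≥ -2.231) ≈ 0.976
Since p ≈ 0.976 > α = 0.05, fail to reject H0; the evidence is not statistically significant.

-2.231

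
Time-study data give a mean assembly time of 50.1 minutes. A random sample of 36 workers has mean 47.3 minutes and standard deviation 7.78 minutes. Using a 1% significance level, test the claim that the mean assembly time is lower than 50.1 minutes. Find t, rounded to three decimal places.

H0: μ = 50.1; H1: μ < 50.1 (one-sample t-test, left-tailed).
t = (x̄ − μ₀)/(s/√n) = (47.3 − 50.1)/(7.78/√36) = -2.159
df = n − 1 = 35
p-value = P(T ≤ -2.159) ≈ 0.0189
Since p ≈ 0.0189 > α = 0.01, fail to reject H0; the evidence is not statistically significant.

-2.159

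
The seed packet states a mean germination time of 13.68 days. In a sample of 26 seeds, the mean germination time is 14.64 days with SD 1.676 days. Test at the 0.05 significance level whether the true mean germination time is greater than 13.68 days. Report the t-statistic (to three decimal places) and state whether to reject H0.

t = 2.921; reject H0

H0: μ = 13.68; H1: μ > 13.68 (one-sample t-test, right-tailed).
t = (x̄ − μ₀)/(s/√n) = (14.64 − 13.68)/(1.676/√26) = 2.921
df = n − 1 = 25
p-value = P(T ≥ 2.921) ≈ 0.0036
Since p ≈ 0.0036 < α = 0.05, reject H0; the data support H1.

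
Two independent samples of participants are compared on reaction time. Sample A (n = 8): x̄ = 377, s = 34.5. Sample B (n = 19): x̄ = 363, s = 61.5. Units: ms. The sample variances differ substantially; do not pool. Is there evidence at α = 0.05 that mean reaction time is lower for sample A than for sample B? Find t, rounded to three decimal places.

Let group 1 = sample A, group 2 = sample B. H0: μ_1 = μ_2; H1: μ_1 < μ_2 (Welch's two-sample t-test, left-tailed).
t = (x̄_1 − x̄_2)/√(s_1²/n_1 + s_2²/n_2) = (377 − 363)/√(34.5²/8 + 61.5²/19) = 0.751
Welch–Satterthwaite df ≈ 22.56
p-value = P(T ≤ 0.751) ≈ 0.770
Since p ≈ 0.770 > α = 0.05, fail to reject H0; the evidence is not statistically significant.

0.751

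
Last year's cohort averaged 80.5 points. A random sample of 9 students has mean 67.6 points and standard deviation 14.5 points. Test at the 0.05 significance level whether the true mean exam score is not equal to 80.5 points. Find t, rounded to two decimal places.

H0: μ = 80.5; H1: μ ≠ 80.5 (one-sample t-test, two-sided).
t = (x̄ − μ₀)/(s/√n) = (67.6 − 80.5)/(14.5/√9) = -2.67
df = n − 1 = 8
Two-sided p-value ≈ 0.0284
Since p ≈ 0.0284 < α = 0.05, reject H0; the data support H1.

-2.67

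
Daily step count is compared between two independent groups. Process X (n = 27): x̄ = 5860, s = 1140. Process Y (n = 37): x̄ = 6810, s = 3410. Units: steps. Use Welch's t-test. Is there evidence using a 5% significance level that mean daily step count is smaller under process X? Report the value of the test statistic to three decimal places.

-1.578

Let group 1 = process X, group 2 = process Y. H0: μ_1 = μ_2; H1: μ_1 < μ_2 (Welch's two-sample t-test, left-tailed).
t = (x̄_1 − x̄_2)/√(s_1²/n_1 + s_2²/n_2) = (5860 − 6810)/√(1140²/27 + 3410²/37) = -1.578
Welch–Satterthwaite df ≈ 46.37
p-value = P(T ≤ -1.578) ≈ 0.061
Since p ≈ 0.061 > α = 0.05, fail to reject H0; the evidence is not statistically significant.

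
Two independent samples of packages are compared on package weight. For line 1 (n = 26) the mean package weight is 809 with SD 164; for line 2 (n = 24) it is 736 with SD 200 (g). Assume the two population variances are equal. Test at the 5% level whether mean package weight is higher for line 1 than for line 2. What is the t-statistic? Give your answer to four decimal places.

1.4159

Let group 1 = line 1, group 2 = line 2. H0: μ_1 = μ_2; H1: μ_1 > μ_2 (two-sample pooled-variance t-test, right-tailed).
s_p² = [(26−1)·164² + (24−1)·200²]/(26+24−2) = 33175
t = (809 − 736)/√[33175·(1/26 + 1/24)] = 1.4159
df = n₁ + n₂ − 2 = 48
p-value = P(T ≥ 1.4159) ≈ 0.082
Since p ≈ 0.082 > α = 0.05, fail to reject H0; the data do not provide sufficient evidence against H0.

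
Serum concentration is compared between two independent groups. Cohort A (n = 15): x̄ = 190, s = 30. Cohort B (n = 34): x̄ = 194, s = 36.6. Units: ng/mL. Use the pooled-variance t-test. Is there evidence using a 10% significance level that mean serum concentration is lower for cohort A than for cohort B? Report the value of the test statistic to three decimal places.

Let group 1 = cohort A, group 2 = cohort B. H0: μ_1 = μ_2; H1: μ_1 < μ_2 (two-sample pooled-variance t-test, left-tailed).
s_p² = [(15−1)·30² + (34−1)·36.6²]/(15+34−2) = 1208.63
t = (190 − 194)/√[1208.63·(1/15 + 1/34)] = -0.371
df = n₁ + n₂ − 2 = 47
p-value = P(T ≤ -0.371) ≈ 0.356
Since p ≈ 0.356 > α = 0.1, fail to reject H0; the data do not provide sufficient evidence against H0.

-0.371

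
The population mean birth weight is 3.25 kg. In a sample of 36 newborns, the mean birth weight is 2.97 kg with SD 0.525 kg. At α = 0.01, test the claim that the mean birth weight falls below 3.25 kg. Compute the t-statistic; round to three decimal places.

-3.200

H0: μ = 3.25; H1: μ < 3.25 (one-sample t-test, left-tailed).
t = (x̄ − μ₀)/(s/√n) = (2.97 − 3.25)/(0.525/√36) = -3.200
df = n − 1 = 35
p-value = P(T ≤ -3.200) ≈ 0.0015
Since p ≈ 0.0015 < α = 0.01, reject H0; the evidence is statistically significant.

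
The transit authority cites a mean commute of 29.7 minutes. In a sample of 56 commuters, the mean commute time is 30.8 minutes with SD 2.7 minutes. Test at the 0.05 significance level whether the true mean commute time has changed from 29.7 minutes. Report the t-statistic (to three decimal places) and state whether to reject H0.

H0: μ = 29.7; H1: μ ≠ 29.7 (one-sample t-test, two-sided).
t = (x̄ − μ₀)/(s/√n) = (30.8 − 29.7)/(2.7/√56) = 3.049
df = n − 1 = 55
Two-sided p-value ≈ 0.0035
Since p ≈ 0.0035 < α = 0.05, reject H0; the evidence is statistically significant.

t = 3.049; reject H0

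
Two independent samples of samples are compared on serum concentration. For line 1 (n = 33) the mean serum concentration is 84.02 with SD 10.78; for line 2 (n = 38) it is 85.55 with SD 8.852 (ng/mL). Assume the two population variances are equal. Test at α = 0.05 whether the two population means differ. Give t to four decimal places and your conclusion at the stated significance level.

t = -0.6566; fail to reject H0

Let group 1 = line 1, group 2 = line 2. H0: μ_1 = μ_2; H1: μ_1 ≠ μ_2 (two-sample pooled-variance t-test, two-sided).
s_p² = [(33−1)·10.78² + (38−1)·8.852²]/(33+38−2) = 95.9118
t = (84.02 − 85.55)/√[95.9118·(1/33 + 1/38)] = -0.6566
df = n₁ + n₂ − 2 = 69
Two-sided p-value ≈ 0.514
Since p ≈ 0.514 > α = 0.05, fail to reject H0; the evidence is not statistically significant.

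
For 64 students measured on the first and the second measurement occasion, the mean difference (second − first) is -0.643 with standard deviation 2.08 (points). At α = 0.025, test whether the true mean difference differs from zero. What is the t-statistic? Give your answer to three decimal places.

H0: μ_d = 0; H1: μ_d ≠ 0 (paired t-test on the differences, two-sided).
t = d̄/(s_d/√n) = -0.643/(2.08/√64) = -2.473
df = n − 1 = 63
Two-sided p-value ≈ 0.016
Since p ≈ 0.016 < α = 0.025, reject H0; the data support H1.

-2.473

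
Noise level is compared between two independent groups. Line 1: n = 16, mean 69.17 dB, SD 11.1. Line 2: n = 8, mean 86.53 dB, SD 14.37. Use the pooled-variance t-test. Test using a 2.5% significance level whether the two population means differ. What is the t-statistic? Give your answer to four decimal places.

Let group 1 = line 1, group 2 = line 2. H0: μ_1 = μ_2; H1: μ_1 ≠ μ_2 (two-sample pooled-variance t-test, two-sided).
s_p² = [(16−1)·11.1² + (8−1)·14.37²]/(16+8−2) = 149.71
t = (69.17 − 86.53)/√[149.71·(1/16 + 1/8)] = -3.2766
df = n₁ + n₂ − 2 = 22
Two-sided p-value ≈ 0.003
Since p ≈ 0.003 < α = 0.025, reject H0; the data support H1.

-3.2766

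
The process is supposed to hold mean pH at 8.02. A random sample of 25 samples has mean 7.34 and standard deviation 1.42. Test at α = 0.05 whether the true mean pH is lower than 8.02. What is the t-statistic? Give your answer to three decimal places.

-2.394

H0: μ = 8.02; H1: μ < 8.02 (one-sample t-test, left-tailed).
t = (x̄ − μ₀)/(s/√n) = (7.34 − 8.02)/(1.42/√25) = -2.394
df = n − 1 = 24
p-value = P(T ≤ -2.394) ≈ 0.012
Since p ≈ 0.012 < α = 0.05, reject H0; the evidence is statistically significant.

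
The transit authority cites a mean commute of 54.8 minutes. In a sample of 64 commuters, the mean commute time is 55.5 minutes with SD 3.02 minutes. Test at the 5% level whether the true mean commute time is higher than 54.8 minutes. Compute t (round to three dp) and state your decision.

H0: μ = 54.8; H1: μ > 54.8 (one-sample t-test, right-tailed).
t = (x̄ − μ₀)/(s/√n) = (55.5 − 54.8)/(3.02/√64) = 1.854
df = n − 1 = 63
p-value = P(T ≥ 1.854) ≈ 0.034
Since p ≈ 0.034 < α = 0.05, reject H0; the data support H1.

t = 1.854; reject H0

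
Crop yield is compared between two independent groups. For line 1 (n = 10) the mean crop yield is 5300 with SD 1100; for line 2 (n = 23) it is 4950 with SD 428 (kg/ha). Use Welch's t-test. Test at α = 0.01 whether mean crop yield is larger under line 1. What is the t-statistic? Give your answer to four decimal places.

0.9746

Let group 1 = line 1, group 2 = line 2. H0: μ_1 = μ_2; H1: μ_1 > μ_2 (Welch's two-sample t-test, right-tailed).
t = (x̄_1 − x̄_2)/√(s_1²/n_1 + s_2²/n_2) = (5300 − 4950)/√(1100²/10 + 428²/23) = 0.9746
Welch–Satterthwaite df ≈ 10.21
p-value = P(T ≥ 0.9746) ≈ 0.176
Since p ≈ 0.176 > α = 0.01, fail to reject H0; the data do not provide sufficient evidence against H0.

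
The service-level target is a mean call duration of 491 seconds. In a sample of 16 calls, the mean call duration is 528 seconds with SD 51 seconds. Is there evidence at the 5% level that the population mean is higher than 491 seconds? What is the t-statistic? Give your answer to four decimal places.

H0: μ = 491; H1: μ > 491 (one-sample t-test, right-tailed).
t = (x̄ − μ₀)/(s/√n) = (528 − 491)/(51/√16) = 2.9020
df = n − 1 = 15
p-value = P(T ≥ 2.9020) ≈ 0.0055
Since p ≈ 0.0055 < α = 0.05, reject H0; the data support H1.

2.9020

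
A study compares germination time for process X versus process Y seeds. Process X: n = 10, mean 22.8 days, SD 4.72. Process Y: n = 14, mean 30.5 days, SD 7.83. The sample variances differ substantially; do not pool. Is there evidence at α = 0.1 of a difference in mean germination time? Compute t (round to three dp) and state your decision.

t = -2.996; reject H0

Let group 1 = process X, group 2 = process Y. H0: μ_1 = μ_2; H1: μ_1 ≠ μ_2 (Welch's two-sample t-test, two-sided).
t = (x̄_1 − x̄_2)/√(s_1²/n_1 + s_2²/n_2) = (22.8 − 30.5)/√(4.72²/10 + 7.83²/14) = -2.996
Welch–Satterthwaite df ≈ 21.54
Two-sided p-value ≈ 0.007
Since p ≈ 0.007 < α = 0.1, reject H0; the evidence is statistically significant.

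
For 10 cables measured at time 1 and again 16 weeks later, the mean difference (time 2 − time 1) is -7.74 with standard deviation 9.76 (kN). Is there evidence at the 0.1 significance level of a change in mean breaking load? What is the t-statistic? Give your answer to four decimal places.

H0: μ_d = 0; H1: μ_d ≠ 0 (paired t-test on the differences, two-sided).
t = d̄/(s_d/√n) = -7.74/(9.76/√10) = -2.5078
df = n − 1 = 9
Two-sided p-value ≈ 0.033
Since p ≈ 0.033 < α = 0.1, reject H0; the evidence is statistically significant.

-2.5078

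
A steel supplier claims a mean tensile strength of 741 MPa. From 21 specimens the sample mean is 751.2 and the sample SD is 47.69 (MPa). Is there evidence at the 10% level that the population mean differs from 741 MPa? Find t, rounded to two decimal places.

0.98

H0: μ = 741; H1: μ ≠ 741 (one-sample t-test, two-sided).
t = (x̄ − μ₀)/(s/√n) = (751.2 − 741)/(47.69/√21) = 0.98
df = n − 1 = 20
Two-sided p-value ≈ 0.339
Since p ≈ 0.339 > α = 0.1, fail to reject H0; the evidence is not statistically significant.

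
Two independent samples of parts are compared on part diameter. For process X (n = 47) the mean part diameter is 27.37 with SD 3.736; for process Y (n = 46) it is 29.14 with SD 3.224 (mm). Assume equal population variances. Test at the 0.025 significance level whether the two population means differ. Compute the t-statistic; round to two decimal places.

Let group 1 = process X, group 2 = process Y. H0: μ_1 = μ_2; H1: μ_1 ≠ μ_2 (two-sample pooled-variance t-test, two-sided).
s_p² = [(47−1)·3.736² + (46−1)·3.224²]/(47+46−2) = 12.1955
t = (27.37 − 29.14)/√[12.1955·(1/47 + 1/46)] = -2.44
df = n₁ + n₂ − 2 = 91
Two-sided p-value ≈ 0.016
Since p ≈ 0.016 < α = 0.025, reject H0; the evidence is statistically significant.

-2.44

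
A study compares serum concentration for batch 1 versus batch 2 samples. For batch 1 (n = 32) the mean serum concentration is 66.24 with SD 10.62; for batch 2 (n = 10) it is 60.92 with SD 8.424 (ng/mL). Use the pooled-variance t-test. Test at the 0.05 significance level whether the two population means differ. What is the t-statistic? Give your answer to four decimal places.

1.4443

Let group 1 = batch 1, group 2 = batch 2. H0: μ_1 = μ_2; H1: μ_1 ≠ μ_2 (two-sample pooled-variance t-test, two-sided).
s_p² = [(32−1)·10.62² + (10−1)·8.424²]/(32+10−2) = 103.375
t = (66.24 − 60.92)/√[103.375·(1/32 + 1/10)] = 1.4443
df = n₁ + n₂ − 2 = 40
Two-sided p-value ≈ 0.1564
Since p ≈ 0.1564 > α = 0.05, fail to reject H0; the data do not provide sufficient evidence against H0.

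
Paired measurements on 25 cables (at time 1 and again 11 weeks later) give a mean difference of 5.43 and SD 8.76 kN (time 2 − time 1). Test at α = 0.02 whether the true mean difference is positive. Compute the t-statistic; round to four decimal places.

H0: μ_d = 0; H1: μ_d > 0 (paired t-test on the differences, right-tailed).
t = d̄/(s_d/√n) = 5.43/(8.76/√25) = 3.0993
df = n − 1 = 24
p-value = P(T ≥ 3.0993) ≈ 0.0024
Since p ≈ 0.0024 < α = 0.02, reject H0; the data support H1.

3.0993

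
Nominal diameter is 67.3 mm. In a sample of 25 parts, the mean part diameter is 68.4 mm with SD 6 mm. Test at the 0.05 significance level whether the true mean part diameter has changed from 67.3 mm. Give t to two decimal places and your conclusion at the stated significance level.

H0: μ = 67.3; H1: μ ≠ 67.3 (one-sample t-test, two-sided).
t = (x̄ − μ₀)/(s/√n) = (68.4 − 67.3)/(6/√25) = 0.92
df = n − 1 = 24
Two-sided p-value ≈ 0.368
Since p ≈ 0.368 > α = 0.05, fail to reject H0; the evidence is not statistically significant.

t = 0.92; fail to reject H0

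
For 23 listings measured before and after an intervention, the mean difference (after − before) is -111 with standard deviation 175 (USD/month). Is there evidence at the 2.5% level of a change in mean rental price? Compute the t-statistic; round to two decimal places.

H0: μ_d = 0; H1: μ_d ≠ 0 (paired t-test on the differences, two-sided).
t = d̄/(s_d/√n) = -111/(175/√23) = -3.04
df = n − 1 = 22
Two-sided p-value ≈ 0.0060
Since p ≈ 0.0060 < α = 0.025, reject H0; the evidence is statistically significant.

-3.04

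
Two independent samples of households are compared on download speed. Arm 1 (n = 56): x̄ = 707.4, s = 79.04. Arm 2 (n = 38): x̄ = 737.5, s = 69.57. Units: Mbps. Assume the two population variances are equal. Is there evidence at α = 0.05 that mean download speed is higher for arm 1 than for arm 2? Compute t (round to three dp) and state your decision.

Let group 1 = arm 1, group 2 = arm 2. H0: μ_1 = μ_2; H1: μ_1 > μ_2 (two-sample pooled-variance t-test, right-tailed).
s_p² = [(56−1)·79.04² + (38−1)·69.57²]/(56+38−2) = 5681.33
t = (707.4 − 737.5)/√[5681.33·(1/56 + 1/38)] = -1.900
df = n₁ + n₂ − 2 = 92
p-value = P(T ≥ -1.900) ≈ 0.9697
Since p ≈ 0.9697 > α = 0.05, fail to reject H0; the data do not provide sufficient evidence against H0.

t = -1.900; fail to reject H0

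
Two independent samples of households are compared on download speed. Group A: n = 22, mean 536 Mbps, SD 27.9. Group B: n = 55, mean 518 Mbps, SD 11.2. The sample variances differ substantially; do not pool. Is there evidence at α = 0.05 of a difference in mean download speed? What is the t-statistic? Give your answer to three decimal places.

Let group 1 = group A, group 2 = group B. H0: μ_1 = μ_2; H1: μ_1 ≠ μ_2 (Welch's two-sample t-test, two-sided).
t = (x̄_1 − x̄_2)/√(s_1²/n_1 + s_2²/n_2) = (536 − 518)/√(27.9²/22 + 11.2²/55) = 2.933
Welch–Satterthwaite df ≈ 23.76
Two-sided p-value ≈ 0.0073
Since p ≈ 0.0073 < α = 0.05, reject H0; the evidence is statistically significant.

2.933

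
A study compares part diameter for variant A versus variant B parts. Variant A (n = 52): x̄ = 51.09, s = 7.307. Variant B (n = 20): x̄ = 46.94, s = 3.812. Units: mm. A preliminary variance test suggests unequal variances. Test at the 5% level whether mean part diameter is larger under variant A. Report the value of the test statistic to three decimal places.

3.134

Let group 1 = variant A, group 2 = variant B. H0: μ_1 = μ_2; H1: μ_1 > μ_2 (Welch's two-sample t-test, right-tailed).
t = (x̄_1 − x̄_2)/√(s_1²/n_1 + s_2²/n_2) = (51.09 − 46.94)/√(7.307²/52 + 3.812²/20) = 3.134
Welch–Satterthwaite df ≈ 63.44
p-value = P(T ≥ 3.134) ≈ 0.0013
Since p ≈ 0.0013 < α = 0.05, reject H0; the evidence is statistically significant.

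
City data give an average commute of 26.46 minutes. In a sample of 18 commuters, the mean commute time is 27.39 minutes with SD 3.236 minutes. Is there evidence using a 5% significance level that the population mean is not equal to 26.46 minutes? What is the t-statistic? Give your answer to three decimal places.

H0: μ = 26.46; H1: μ ≠ 26.46 (one-sample t-test, two-sided).
t = (x̄ − μ₀)/(s/√n) = (27.39 − 26.46)/(3.236/√18) = 1.219
df = n − 1 = 17
Two-sided p-value ≈ 0.2394
Since p ≈ 0.2394 > α = 0.05, fail to reject H0; the data do not provide sufficient evidence against H0.

1.219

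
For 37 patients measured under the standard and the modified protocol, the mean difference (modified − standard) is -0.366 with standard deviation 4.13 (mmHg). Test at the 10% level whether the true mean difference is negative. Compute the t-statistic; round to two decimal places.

H0: μ_d = 0; H1: μ_d < 0 (paired t-test on the differences, left-tailed).
t = d̄/(s_d/√n) = -0.366/(4.13/√37) = -0.54
df = n − 1 = 36
p-value = P(T ≤ -0.54) ≈ 0.2966
Since p ≈ 0.2966 > α = 0.1, fail to reject H0; the data do not provide sufficient evidence against H0.

-0.54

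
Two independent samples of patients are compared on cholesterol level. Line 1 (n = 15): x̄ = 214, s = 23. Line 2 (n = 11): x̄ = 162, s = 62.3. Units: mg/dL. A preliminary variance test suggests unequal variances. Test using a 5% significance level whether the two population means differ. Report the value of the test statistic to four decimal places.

Let group 1 = line 1, group 2 = line 2. H0: μ_1 = μ_2; H1: μ_1 ≠ μ_2 (Welch's two-sample t-test, two-sided).
t = (x̄_1 − x̄_2)/√(s_1²/n_1 + s_2²/n_2) = (214 − 162)/√(23²/15 + 62.3²/11) = 2.6395
Welch–Satterthwaite df ≈ 12.01
Two-sided p-value ≈ 0.0216
Since p ≈ 0.0216 < α = 0.05, reject H0; the data support H1.

2.6395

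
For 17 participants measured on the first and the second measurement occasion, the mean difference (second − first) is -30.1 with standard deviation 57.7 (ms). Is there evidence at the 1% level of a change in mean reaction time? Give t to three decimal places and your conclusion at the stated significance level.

H0: μ_d = 0; H1: μ_d ≠ 0 (paired t-test on the differences, two-sided).
t = d̄/(s_d/√n) = -30.1/(57.7/√17) = -2.151
df = n − 1 = 16
Two-sided p-value ≈ 0.047
Since p ≈ 0.047 > α = 0.01, fail to reject H0; the evidence is not statistically significant.

t = -2.151; fail to reject H0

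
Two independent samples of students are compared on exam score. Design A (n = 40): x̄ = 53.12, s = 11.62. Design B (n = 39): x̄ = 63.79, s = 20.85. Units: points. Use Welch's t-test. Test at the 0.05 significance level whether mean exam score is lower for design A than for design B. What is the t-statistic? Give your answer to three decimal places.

Let group 1 = design A, group 2 = design B. H0: μ_1 = μ_2; H1: μ_1 < μ_2 (Welch's two-sample t-test, left-tailed).
t = (x̄_1 − x̄_2)/√(s_1²/n_1 + s_2²/n_2) = (53.12 − 63.79)/√(11.62²/40 + 20.85²/39) = -2.800
Welch–Satterthwaite df ≈ 59.21
p-value = P(T ≤ -2.800) ≈ 0.0034
Since p ≈ 0.0034 < α = 0.05, reject H0; the data support H1.

-2.800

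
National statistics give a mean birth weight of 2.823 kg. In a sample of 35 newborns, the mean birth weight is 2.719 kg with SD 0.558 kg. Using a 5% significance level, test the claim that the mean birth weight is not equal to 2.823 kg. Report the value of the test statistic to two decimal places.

H0: μ = 2.823; H1: μ ≠ 2.823 (one-sample t-test, two-sided).
t = (x̄ − μ₀)/(s/√n) = (2.719 − 2.823)/(0.558/√35) = -1.10
df = n − 1 = 34
Two-sided p-value ≈ 0.278
Since p ≈ 0.278 > α = 0.05, fail to reject H0; the data do not provide sufficient evidence against H0.

-1.10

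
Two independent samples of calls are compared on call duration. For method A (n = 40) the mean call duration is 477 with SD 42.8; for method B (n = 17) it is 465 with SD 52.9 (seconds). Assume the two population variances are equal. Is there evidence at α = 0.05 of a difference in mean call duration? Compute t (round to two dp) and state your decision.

Let group 1 = method A, group 2 = method B. H0: μ_1 = μ_2; H1: μ_1 ≠ μ_2 (two-sample pooled-variance t-test, two-sided).
s_p² = [(40−1)·42.8² + (17−1)·52.9²]/(40+17−2) = 2113.02
t = (477 − 465)/√[2113.02·(1/40 + 1/17)] = 0.90
df = n₁ + n₂ − 2 = 55
Two-sided p-value ≈ 0.371
Since p ≈ 0.371 > α = 0.05, fail to reject H0; the data do not provide sufficient evidence against H0.

t = 0.90; fail to reject H0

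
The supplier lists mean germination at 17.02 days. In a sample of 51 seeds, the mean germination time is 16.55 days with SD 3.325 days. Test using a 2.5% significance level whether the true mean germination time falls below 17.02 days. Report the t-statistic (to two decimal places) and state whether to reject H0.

H0: μ = 17.02; H1: μ < 17.02 (one-sample t-test, left-tailed).
t = (x̄ − μ₀)/(s/√n) = (16.55 − 17.02)/(3.325/√51) = -1.01
df = n − 1 = 50
p-value = P(T ≤ -1.01) ≈ 0.159
Since p ≈ 0.159 > α = 0.025, fail to reject H0; the evidence is not statistically significant.

t = -1.01; fail to reject H0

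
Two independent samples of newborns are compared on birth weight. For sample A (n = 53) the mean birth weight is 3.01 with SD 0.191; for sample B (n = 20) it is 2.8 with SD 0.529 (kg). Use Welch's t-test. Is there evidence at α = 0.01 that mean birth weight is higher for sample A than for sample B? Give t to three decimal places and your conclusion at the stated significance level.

t = 1.733; fail to reject H0

Let group 1 = sample A, group 2 = sample B. H0: μ_1 = μ_2; H1: μ_1 > μ_2 (Welch's two-sample t-test, right-tailed).
t = (x̄_1 − x̄_2)/√(s_1²/n_1 + s_2²/n_2) = (3.01 − 2.8)/√(0.191²/53 + 0.529²/20) = 1.733
Welch–Satterthwaite df ≈ 20.90
p-value = P(T ≥ 1.733) ≈ 0.0489
Since p ≈ 0.0489 > α = 0.01, fail to reject H0; the data do not provide sufficient evidence against H0.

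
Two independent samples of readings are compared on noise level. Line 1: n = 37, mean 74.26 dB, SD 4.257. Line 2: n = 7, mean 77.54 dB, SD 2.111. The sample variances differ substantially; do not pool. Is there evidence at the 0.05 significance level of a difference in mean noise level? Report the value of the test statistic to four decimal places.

Let group 1 = line 1, group 2 = line 2. H0: μ_1 = μ_2; H1: μ_1 ≠ μ_2 (Welch's two-sample t-test, two-sided).
t = (x̄_1 − x̄_2)/√(s_1²/n_1 + s_2²/n_2) = (74.26 − 77.54)/√(4.257²/37 + 2.111²/7) = -3.0905
Welch–Satterthwaite df ≈ 17.10
Two-sided p-value ≈ 0.007
Since p ≈ 0.007 < α = 0.05, reject H0; the data support H1.

-3.0905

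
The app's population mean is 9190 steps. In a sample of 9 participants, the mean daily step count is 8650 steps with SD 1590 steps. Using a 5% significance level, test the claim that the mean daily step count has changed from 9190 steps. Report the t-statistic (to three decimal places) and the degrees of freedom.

t = -1.019, df = 8

H0: μ = 9190; H1: μ ≠ 9190 (one-sample t-test, two-sided).
t = (x̄ − μ₀)/(s/√n) = (8650 − 9190)/(1590/√9) = -1.019
df = n − 1 = 8
Two-sided p-value ≈ 0.338
Since p ≈ 0.338 > α = 0.05, fail to reject H0; the evidence is not statistically significant.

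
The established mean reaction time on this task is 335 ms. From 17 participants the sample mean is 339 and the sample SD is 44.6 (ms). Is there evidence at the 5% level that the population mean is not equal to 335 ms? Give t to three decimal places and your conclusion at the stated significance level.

H0: μ = 335; H1: μ ≠ 335 (one-sample t-test, two-sided).
t = (x̄ − μ₀)/(s/√n) = (339 − 335)/(44.6/√17) = 0.370
df = n − 1 = 16
Two-sided p-value ≈ 0.7164
Since p ≈ 0.7164 > α = 0.05, fail to reject H0; the evidence is not statistically significant.

t = 0.370; fail to reject H0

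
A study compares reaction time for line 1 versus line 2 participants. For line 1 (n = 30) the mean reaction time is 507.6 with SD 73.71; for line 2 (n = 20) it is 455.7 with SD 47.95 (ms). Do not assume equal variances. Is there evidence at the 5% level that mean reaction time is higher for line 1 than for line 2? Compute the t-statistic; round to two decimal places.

Let group 1 = line 1, group 2 = line 2. H0: μ_1 = μ_2; H1: μ_1 > μ_2 (Welch's two-sample t-test, right-tailed).
t = (x̄_1 − x̄_2)/√(s_1²/n_1 + s_2²/n_2) = (507.6 − 455.7)/√(73.71²/30 + 47.95²/20) = 3.02
Welch–Satterthwaite df ≈ 47.99
p-value = P(T ≥ 3.02) ≈ 0.002
Since p ≈ 0.002 < α = 0.05, reject H0; the data support H1.

3.02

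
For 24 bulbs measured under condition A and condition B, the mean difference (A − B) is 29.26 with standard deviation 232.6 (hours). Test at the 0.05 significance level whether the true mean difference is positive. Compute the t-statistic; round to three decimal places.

0.616

H0: μ_d = 0; H1: μ_d > 0 (paired t-test on the differences, right-tailed).
t = d̄/(s_d/√n) = 29.26/(232.6/√24) = 0.616
df = n − 1 = 23
p-value = P(T ≥ 0.616) ≈ 0.2719
Since p ≈ 0.2719 > α = 0.05, fail to reject H0; the evidence is not statistically significant.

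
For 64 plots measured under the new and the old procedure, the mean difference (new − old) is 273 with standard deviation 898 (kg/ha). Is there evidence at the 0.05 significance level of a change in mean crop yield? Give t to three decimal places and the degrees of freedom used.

t = 2.432, df = 63

H0: μ_d = 0; H1: μ_d ≠ 0 (paired t-test on the differences, two-sided).
t = d̄/(s_d/√n) = 273/(898/√64) = 2.432
df = n − 1 = 63
Two-sided p-value ≈ 0.018
Since p ≈ 0.018 < α = 0.05, reject H0; the evidence is statistically significant.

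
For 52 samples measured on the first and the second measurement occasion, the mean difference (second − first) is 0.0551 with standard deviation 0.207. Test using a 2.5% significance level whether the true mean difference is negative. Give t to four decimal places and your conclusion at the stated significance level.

H0: μ_d = 0; H1: μ_d < 0 (paired t-test on the differences, left-tailed).
t = d̄/(s_d/√n) = 0.0551/(0.207/√52) = 1.9195
df = n − 1 = 51
p-value = P(T ≤ 1.9195) ≈ 0.9697
Since p ≈ 0.9697 > α = 0.025, fail to reject H0; the evidence is not statistically significant.

t = 1.9195; fail to reject H0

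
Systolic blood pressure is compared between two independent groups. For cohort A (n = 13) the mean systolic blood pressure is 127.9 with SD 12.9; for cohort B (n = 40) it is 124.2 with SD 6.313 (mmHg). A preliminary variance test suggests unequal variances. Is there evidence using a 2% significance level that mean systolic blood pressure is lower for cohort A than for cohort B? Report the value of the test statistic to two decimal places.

Let group 1 = cohort A, group 2 = cohort B. H0: μ_1 = μ_2; H1: μ_1 < μ_2 (Welch's two-sample t-test, left-tailed).
t = (x̄_1 − x̄_2)/√(s_1²/n_1 + s_2²/n_2) = (127.9 − 124.2)/√(12.9²/13 + 6.313²/40) = 1.00
Welch–Satterthwaite df ≈ 13.91
p-value = P(T ≤ 1.00) ≈ 0.832
Since p ≈ 0.832 > α = 0.02, fail to reject H0; the evidence is not statistically significant.

1.00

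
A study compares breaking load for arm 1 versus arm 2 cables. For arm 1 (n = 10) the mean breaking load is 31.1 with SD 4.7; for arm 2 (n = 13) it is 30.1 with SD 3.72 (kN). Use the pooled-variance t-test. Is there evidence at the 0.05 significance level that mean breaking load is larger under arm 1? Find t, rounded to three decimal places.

0.570

Let group 1 = arm 1, group 2 = arm 2. H0: μ_1 = μ_2; H1: μ_1 > μ_2 (two-sample pooled-variance t-test, right-tailed).
s_p² = [(10−1)·4.7² + (13−1)·3.72²]/(10+13−2) = 17.3748
t = (31.1 − 30.1)/√[17.3748·(1/10 + 1/13)] = 0.570
df = n₁ + n₂ − 2 = 21
p-value = P(T ≥ 0.570) ≈ 0.287
Since p ≈ 0.287 > α = 0.05, fail to reject H0; the data do not provide sufficient evidence against H0.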